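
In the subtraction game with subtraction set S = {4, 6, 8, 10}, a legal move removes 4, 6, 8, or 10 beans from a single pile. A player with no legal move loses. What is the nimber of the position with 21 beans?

n :  0  1  2  3  4  5  6  7  8  9 10 11 12 13 14 15 16 17 18 19 20 21
G :  0  0  0  0  1  1  1  1  2  2  2  2  3  3  0  0  0  0  1  1  1  1

1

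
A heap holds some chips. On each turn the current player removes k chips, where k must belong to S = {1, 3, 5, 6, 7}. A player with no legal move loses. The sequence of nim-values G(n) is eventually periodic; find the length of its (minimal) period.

n :  0  1  2  3  4  5  6  7  8  9 10 11 12 13 14 15 16 17 18 19 20 21 22 23 24 25
G :  0  1  0  1  0  1  2  3  2  3  2  3  0  1  0  1  0  1  2  3  2  3  2  3  0  1
G(n+12) = G(n) holds for n = 0,…,6 (a full window of length max(S) = 7), so the sequence is purely periodic with period 12.

12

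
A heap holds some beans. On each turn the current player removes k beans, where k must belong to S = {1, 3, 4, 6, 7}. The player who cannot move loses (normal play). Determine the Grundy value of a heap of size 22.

G(0) = 0
G(1) = mex{0} = 1
G(2) = mex{1} = 0
G(3) = mex{0,0} = 1
G(4) = mex{1,1,0} = 2
G(5) = mex{2,0,1} = 3
G(6) = mex{3,1,0,0} = 2
G(7) = mex{2,2,1,1,0} = 3
G(8) = mex{3,3,2,0,1} = 4
G(9) = mex{4,2,3,1,0} = 5
G(10) = mex{5,3,2,2,1} = 0
G(11) = mex{0,4,3,3,2} = 1
G(12) = mex{1,5,4,2,3} = 0
G(13) = mex{0,0,5,3,2} = 1
G(14) = mex{1,1,0,4,3} = 2
G(15) = mex{2,0,1,5,4} = 3
G(16) = mex{3,1,0,0,5} = 2
G(17) = mex{2,2,1,1,0} = 3
G(18) = mex{3,3,2,0,1} = 4
G(19) = mex{4,2,3,1,0} = 5
G(20) = mex{5,3,2,2,1} = 0
G(21) = mex{0,4,3,3,2} = 1
G(22) = mex{1,5,4,2,3} = 0

0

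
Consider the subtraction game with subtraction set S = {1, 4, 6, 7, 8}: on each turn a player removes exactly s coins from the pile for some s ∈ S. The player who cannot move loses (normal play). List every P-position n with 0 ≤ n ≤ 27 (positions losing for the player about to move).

n :  0  1  2  3  4  5  6  7  8  9 10 11 12 13 14 15 16 17 18 19 20 21 22 23 24 25 26 27
G :  0  1  0  1  2  0  1  2  3  2  3  4  5  3  0  1  0  1  2  0  1  2  3  2  3  4  5  3
P-positions are exactly the n with G(n) = 0.

0, 2, 5, 14, 16, 19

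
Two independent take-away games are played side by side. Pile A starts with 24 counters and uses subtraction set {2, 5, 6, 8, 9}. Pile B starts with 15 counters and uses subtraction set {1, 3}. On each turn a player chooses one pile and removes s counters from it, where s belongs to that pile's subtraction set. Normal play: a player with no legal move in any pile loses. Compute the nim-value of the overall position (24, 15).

2

Pile A, S = {2, 5, 6, 8, 9}:
n :  0  1  2  3  4  5  6  7  8  9 10 11 12 13 14 15 16 17 18 19 20 21 22 23 24
G :  0  0  1  1  0  2  1  3  2  2  3  0  2  1  0  0  1  1  0  2  1  3  2  2  3
G_A(24) = 3.
Pile B, S = {1, 3}:
n :  0  1  2  3  4  5  6  7  8  9 10 11 12 13 14 15
G :  0  1  0  1  0  1  0  1  0  1  0  1  0  1  0  1
G_B(15) = 1.
Combined Grundy value = 3 ⊕ 1 = 2.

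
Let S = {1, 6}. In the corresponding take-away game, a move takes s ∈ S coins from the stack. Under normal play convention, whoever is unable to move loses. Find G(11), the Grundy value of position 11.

n :  0  1  2  3  4  5  6  7  8  9 10 11
G :  0  1  0  1  0  1  2  0  1  0  1  0

0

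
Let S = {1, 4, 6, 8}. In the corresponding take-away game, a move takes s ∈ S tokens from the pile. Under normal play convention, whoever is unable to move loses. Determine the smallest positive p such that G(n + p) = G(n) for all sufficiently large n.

12

G(0) = 0
G(1) = mex{0} = 1
G(2) = mex{1} = 0
G(3) = mex{0} = 1
G(4) = mex{1,0} = 2
G(5) = mex{2,1} = 0
G(6) = mex{0,0,0} = 1
G(7) = mex{1,1,1} = 0
G(8) = mex{0,2,0,0} = 1
G(9) = mex{1,0,1,1} = 2
G(10) = mex{2,1,2,0} = 3
G(11) = mex{3,0,0,1} = 2
G(12) = mex{2,1,1,2} = 0
G(13) = mex{0,2,0,0} = 1
G(14) = mex{1,3,1,1} = 0
G(15) = mex{0,2,2,0} = 1
G(16) = mex{1,0,3,1} = 2
G(17) = mex{2,1,2,2} = 0
G(18) = mex{0,0,0,3} = 1
G(19) = mex{1,1,1,2} = 0
G(20) = mex{0,2,0,0} = 1
G(21) = mex{1,0,1,1} = 2
G(22) = mex{2,1,2,0} = 3
G(23) = mex{3,0,0,1} = 2
G(24) = mex{2,1,1,2} = 0
G(25) = mex{0,2,0,0} = 1
G(n+12) = G(n) holds for n = 0,…,7 (a full window of length max(S) = 8), so the sequence is purely periodic with period 12.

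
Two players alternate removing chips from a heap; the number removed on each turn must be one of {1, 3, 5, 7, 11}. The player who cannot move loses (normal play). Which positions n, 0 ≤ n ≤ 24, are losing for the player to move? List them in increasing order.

n :  0  1  2  3  4  5  6  7  8  9 10 11 12 13 14 15 16 17 18 19 20 21 22 23 24
G :  0  1  0  1  0  1  0  1  0  1  0  1  0  1  0  1  0  1  0  1  0  1  0  1  0
P-positions are exactly the n with G(n) = 0.

0, 2, 4, 6, 8, 10, 12, 14, 16, 18, 20, 22, 24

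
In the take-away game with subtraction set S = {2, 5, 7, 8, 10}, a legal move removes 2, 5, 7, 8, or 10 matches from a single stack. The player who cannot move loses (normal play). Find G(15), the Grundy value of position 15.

G(0) = 0
G(1) = mex{} = 0
G(2) = mex{0} = 1
G(3) = mex{0} = 1
G(4) = mex{1} = 0
G(5) = mex{1,0} = 2
G(6) = mex{0,0} = 1
G(7) = mex{2,1,0} = 3
G(8) = mex{1,1,0,0} = 2
G(9) = mex{3,0,1,0} = 2
G(10) = mex{2,2,1,1,0} = 3
G(11) = mex{2,1,0,1,0} = 3
G(12) = mex{3,3,2,0,1} = 4
G(13) = mex{3,2,1,2,1} = 0
G(14) = mex{4,2,3,1,0} = 5
G(15) = mex{0,3,2,3,2} = 1

1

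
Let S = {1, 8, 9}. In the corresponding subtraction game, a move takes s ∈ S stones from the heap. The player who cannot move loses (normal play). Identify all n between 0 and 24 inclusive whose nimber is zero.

0, 2, 4, 6, 16, 18, 20, 22

G(0) = 0
G(1) = mex{0} = 1
G(2) = mex{1} = 0
G(3) = mex{0} = 1
G(4) = mex{1} = 0
G(5) = mex{0} = 1
G(6) = mex{1} = 0
G(7) = mex{0} = 1
G(8) = mex{1,0} = 2
G(9) = mex{2,1,0} = 3
G(10) = mex{3,0,1} = 2
G(11) = mex{2,1,0} = 3
G(12) = mex{3,0,1} = 2
G(13) = mex{2,1,0} = 3
G(14) = mex{3,0,1} = 2
G(15) = mex{2,1,0} = 3
G(16) = mex{3,2,1} = 0
G(17) = mex{0,3,2} = 1
G(18) = mex{1,2,3} = 0
G(19) = mex{0,3,2} = 1
G(20) = mex{1,2,3} = 0
G(21) = mex{0,3,2} = 1
G(22) = mex{1,2,3} = 0
G(23) = mex{0,3,2} = 1
G(24) = mex{1,0,3} = 2
P-positions are exactly the n with G(n) = 0.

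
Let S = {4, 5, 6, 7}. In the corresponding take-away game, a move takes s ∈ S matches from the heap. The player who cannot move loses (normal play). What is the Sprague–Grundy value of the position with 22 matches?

0

G(0) = 0
G(1) = mex{} = 0
G(2) = mex{} = 0
G(3) = mex{} = 0
G(4) = mex{0} = 1
G(5) = mex{0,0} = 1
G(6) = mex{0,0,0} = 1
G(7) = mex{0,0,0,0} = 1
G(8) = mex{1,0,0,0} = 2
G(9) = mex{1,1,0,0} = 2
G(10) = mex{1,1,1,0} = 2
G(11) = mex{1,1,1,1} = 0
G(12) = mex{2,1,1,1} = 0
G(13) = mex{2,2,1,1} = 0
G(14) = mex{2,2,2,1} = 0
G(15) = mex{0,2,2,2} = 1
G(16) = mex{0,0,2,2} = 1
G(17) = mex{0,0,0,2} = 1
G(18) = mex{0,0,0,0} = 1
G(19) = mex{1,0,0,0} = 2
G(20) = mex{1,1,0,0} = 2
G(21) = mex{1,1,1,0} = 2
G(22) = mex{1,1,1,1} = 0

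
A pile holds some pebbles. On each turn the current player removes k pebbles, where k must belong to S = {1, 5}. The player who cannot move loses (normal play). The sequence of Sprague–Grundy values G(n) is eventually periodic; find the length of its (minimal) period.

2

n :  0  1  2  3  4  5  6  7  8  9 10 11 12 13 14
G :  0  1  0  1  0  1  0  1  0  1  0  1  0  1  0
G(n+2) = G(n) holds for n = 0,…,4 (a full window of length max(S) = 5), so the sequence is purely periodic with period 2.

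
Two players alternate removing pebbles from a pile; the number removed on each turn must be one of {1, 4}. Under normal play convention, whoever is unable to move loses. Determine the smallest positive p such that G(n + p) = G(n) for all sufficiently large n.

5

G(0) = 0
G(1) = mex{0} = 1
G(2) = mex{1} = 0
G(3) = mex{0} = 1
G(4) = mex{1,0} = 2
G(5) = mex{2,1} = 0
G(6) = mex{0,0} = 1
G(7) = mex{1,1} = 0
G(8) = mex{0,2} = 1
G(9) = mex{1,0} = 2
G(10) = mex{2,1} = 0
G(11) = mex{0,0} = 1
G(12) = mex{1,1} = 0
G(13) = mex{0,2} = 1
G(14) = mex{1,0} = 2
G(n+5) = G(n) holds for n = 0,…,3 (a full window of length max(S) = 4), so the sequence is purely periodic with period 5.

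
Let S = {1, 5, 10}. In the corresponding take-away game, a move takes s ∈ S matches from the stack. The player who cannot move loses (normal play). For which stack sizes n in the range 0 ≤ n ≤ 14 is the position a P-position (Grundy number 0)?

G(0) = 0
G(1) = mex{0} = 1
G(2) = mex{1} = 0
G(3) = mex{0} = 1
G(4) = mex{1} = 0
G(5) = mex{0,0} = 1
G(6) = mex{1,1} = 0
G(7) = mex{0,0} = 1
G(8) = mex{1,1} = 0
G(9) = mex{0,0} = 1
G(10) = mex{1,1,0} = 2
G(11) = mex{2,0,1} = 3
G(12) = mex{3,1,0} = 2
G(13) = mex{2,0,1} = 3
G(14) = mex{3,1,0} = 2
P-positions are exactly the n with G(n) = 0.

0, 2, 4, 6, 8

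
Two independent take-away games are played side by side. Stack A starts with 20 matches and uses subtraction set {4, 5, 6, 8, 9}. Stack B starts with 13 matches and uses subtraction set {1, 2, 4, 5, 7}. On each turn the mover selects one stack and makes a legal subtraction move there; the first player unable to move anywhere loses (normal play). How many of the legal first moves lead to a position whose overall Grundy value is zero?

Stack A, S = {4, 5, 6, 8, 9}:
n :  0  1  2  3  4  5  6  7  8  9 10 11 12 13 14 15 16 17 18 19 20
G :  0  0  0  0  1  1  1  1  2  2  2  2  3  0  0  0  0  1  1  1  1
G_A(20) = 1.
Stack B, S = {1, 2, 4, 5, 7}:
n :  0  1  2  3  4  5  6  7  8  9 10 11 12 13
G :  0  1  2  0  1  2  0  1  2  0  1  2  0  1
G_B(13) = 1.
Combined Grundy value = 1 ⊕ 1 = 0.
A winning move leaves total XOR = 0, i.e. changes one component's Grundy value g to g ⊕ X where X is the current total.
Stack A: target g' = 1⊕0 = 1, but every legal move changes the Grundy value (mex property), so 0 moves.
Stack B: target g' = 1⊕0 = 1, but every legal move changes the Grundy value (mex property), so 0 moves.

0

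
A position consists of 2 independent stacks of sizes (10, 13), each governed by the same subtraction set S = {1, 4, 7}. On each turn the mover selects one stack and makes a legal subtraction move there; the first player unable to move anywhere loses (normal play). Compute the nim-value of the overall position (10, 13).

0

All stacks use S = {1, 4, 7}:
n :  0  1  2  3  4  5  6  7  8  9 10 11 12 13
G :  0  1  0  1  2  0  1  2  0  1  0  1  2  0
Stack A: G(10) = 0.
Stack B: G(13) = 0.
Combined Grundy value = 0 ⊕ 0 = 0.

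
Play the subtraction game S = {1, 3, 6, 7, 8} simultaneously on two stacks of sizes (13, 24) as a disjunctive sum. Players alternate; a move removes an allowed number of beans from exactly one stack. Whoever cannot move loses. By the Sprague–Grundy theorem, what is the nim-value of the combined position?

3

All stacks use S = {1, 3, 6, 7, 8}:
G(0) = 0
G(1) = mex{0} = 1
G(2) = mex{1} = 0
G(3) = mex{0,0} = 1
G(4) = mex{1,1} = 0
G(5) = mex{0,0} = 1
G(6) = mex{1,1,0} = 2
G(7) = mex{2,0,1,0} = 3
G(8) = mex{3,1,0,1,0} = 2
G(9) = mex{2,2,1,0,1} = 3
G(10) = mex{3,3,0,1,0} = 2
G(11) = mex{2,2,1,0,1} = 3
G(12) = mex{3,3,2,1,0} = 4
G(13) = mex{4,2,3,2,1} = 0
G(14) = mex{0,3,2,3,2} = 1
G(15) = mex{1,4,3,2,3} = 0
G(16) = mex{0,0,2,3,2} = 1
G(17) = mex{1,1,3,2,3} = 0
G(18) = mex{0,0,4,3,2} = 1
G(19) = mex{1,1,0,4,3} = 2
G(20) = mex{2,0,1,0,4} = 3
G(21) = mex{3,1,0,1,0} = 2
G(22) = mex{2,2,1,0,1} = 3
G(23) = mex{3,3,0,1,0} = 2
G(24) = mex{2,2,1,0,1} = 3
Stack A: G(13) = 0.
Stack B: G(24) = 3.
Combined Grundy value = 0 ⊕ 3 = 3.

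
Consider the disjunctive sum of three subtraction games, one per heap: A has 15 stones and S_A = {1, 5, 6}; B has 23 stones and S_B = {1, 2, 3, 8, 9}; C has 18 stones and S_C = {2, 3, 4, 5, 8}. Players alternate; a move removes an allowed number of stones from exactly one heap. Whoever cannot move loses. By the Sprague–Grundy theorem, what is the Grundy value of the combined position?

Heap A, S = {1, 5, 6}:
n :  0  1  2  3  4  5  6  7  8  9 10 11 12 13 14 15
G :  0  1  0  1  0  1  2  3  2  3  2  0  1  0  1  0
G_A(15) = 0.
Heap B, S = {1, 2, 3, 8, 9}:
G(0) = 0
G(1) = mex{0} = 1
G(2) = mex{1,0} = 2
G(3) = mex{2,1,0} = 3
G(4) = mex{3,2,1} = 0
G(5) = mex{0,3,2} = 1
G(6) = mex{1,0,3} = 2
G(7) = mex{2,1,0} = 3
G(8) = mex{3,2,1,0} = 4
G(9) = mex{4,3,2,1,0} = 5
G(10) = mex{5,4,3,2,1} = 0
G(11) = mex{0,5,4,3,2} = 1
G(12) = mex{1,0,5,0,3} = 2
G(13) = mex{2,1,0,1,0} = 3
G(14) = mex{3,2,1,2,1} = 0
G(15) = mex{0,3,2,3,2} = 1
G(16) = mex{1,0,3,4,3} = 2
G(17) = mex{2,1,0,5,4} = 3
G(18) = mex{3,2,1,0,5} = 4
G(19) = mex{4,3,2,1,0} = 5
G(20) = mex{5,4,3,2,1} = 0
G(21) = mex{0,5,4,3,2} = 1
G(22) = mex{1,0,5,0,3} = 2
G(23) = mex{2,1,0,1,0} = 3
G_B(23) = 3.
Heap C, S = {2, 3, 4, 5, 8}:
G(0) = 0
G(1) = mex{} = 0
G(2) = mex{0} = 1
G(3) = mex{0,0} = 1
G(4) = mex{1,0,0} = 2
G(5) = mex{1,1,0,0} = 2
G(6) = mex{2,1,1,0} = 3
G(7) = mex{2,2,1,1} = 0
G(8) = mex{3,2,2,1,0} = 4
G(9) = mex{0,3,2,2,0} = 1
G(10) = mex{4,0,3,2,1} = 5
G(11) = mex{1,4,0,3,1} = 2
G(12) = mex{5,1,4,0,2} = 3
G(13) = mex{2,5,1,4,2} = 0
G(14) = mex{3,2,5,1,3} = 0
G(15) = mex{0,3,2,5,0} = 1
G(16) = mex{0,0,3,2,4} = 1
G(17) = mex{1,0,0,3,1} = 2
G(18) = mex{1,1,0,0,5} = 2
G_C(18) = 2.
Combined Grundy value = 0 ⊕ 3 ⊕ 2 = 1.

1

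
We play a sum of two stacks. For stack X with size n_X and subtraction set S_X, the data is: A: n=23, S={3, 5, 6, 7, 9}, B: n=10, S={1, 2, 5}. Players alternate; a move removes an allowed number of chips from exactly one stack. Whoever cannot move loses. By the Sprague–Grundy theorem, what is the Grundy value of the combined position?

2

Stack A, S = {3, 5, 6, 7, 9}:
n :  0  1  2  3  4  5  6  7  8  9 10 11 12 13 14 15 16 17 18 19 20 21 22 23
G :  0  0  0  1  1  1  2  2  2  3  3  3  0  0  0  1  1  1  2  2  2  3  3  3
G_A(23) = 3.
Stack B, S = {1, 2, 5}:
n :  0  1  2  3  4  5  6  7  8  9 10
G :  0  1  2  0  1  2  0  1  2  0  1
G_B(10) = 1.
Combined Grundy value = 3 ⊕ 1 = 2.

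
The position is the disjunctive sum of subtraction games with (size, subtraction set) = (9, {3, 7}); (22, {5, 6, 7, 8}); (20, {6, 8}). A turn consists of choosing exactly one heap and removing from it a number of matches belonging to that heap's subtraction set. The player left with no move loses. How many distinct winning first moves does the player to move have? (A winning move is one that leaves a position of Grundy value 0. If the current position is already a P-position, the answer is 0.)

7

Heap A, S = {3, 7}:
G(0) = 0
G(1) = mex{} = 0
G(2) = mex{} = 0
G(3) = mex{0} = 1
G(4) = mex{0} = 1
G(5) = mex{0} = 1
G(6) = mex{1} = 0
G(7) = mex{1,0} = 2
G(8) = mex{1,0} = 2
G(9) = mex{0,0} = 1
G_A(9) = 1.
Heap B, S = {5, 6, 7, 8}:
n :  0  1  2  3  4  5  6  7  8  9 10 11 12 13 14 15 16 17 18 19 20 21 22
G :  0  0  0  0  0  1  1  1  1  1  2  2  2  0  0  0  0  0  1  1  1  1  1
G_B(22) = 1.
Heap C, S = {6, 8}:
n :  0  1  2  3  4  5  6  7  8  9 10 11 12 13 14 15 16 17 18 19 20
G :  0  0  0  0  0  0  1  1  1  1  1  1  2  2  0  0  0  0  0  0  1
G_C(20) = 1.
Combined Grundy value = 1 ⊕ 1 ⊕ 1 = 1.
A winning move leaves total XOR = 0, i.e. changes one component's Grundy value g to g ⊕ X where X is the current total.
Heap A: need g' = 1⊕1 = 0. Options: 9−3→G=0, 9−7→G=0. Hits: 2.
Heap B: need g' = 1⊕1 = 0. Options: 22−5→G=0, 22−6→G=0, 22−7→G=0, 22−8→G=0. Hits: 4.
Heap C: need g' = 1⊕1 = 0. Options: 20−6→G=0, 20−8→G=2. Hits: 1.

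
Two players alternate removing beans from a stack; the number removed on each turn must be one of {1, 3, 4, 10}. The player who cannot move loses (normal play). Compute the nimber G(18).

n :  0  1  2  3  4  5  6  7  8  9 10 11 12 13 14 15 16 17 18
G :  0  1  0  1  2  3  2  0  1  0  1  2  3  2  0  1  0  1  2

2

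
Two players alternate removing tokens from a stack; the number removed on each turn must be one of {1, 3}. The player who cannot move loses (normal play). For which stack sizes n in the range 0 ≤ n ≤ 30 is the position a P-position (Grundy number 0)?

G(0) = 0
G(1) = mex{0} = 1
G(2) = mex{1} = 0
G(3) = mex{0,0} = 1
G(4) = mex{1,1} = 0
G(5) = mex{0,0} = 1
G(6) = mex{1,1} = 0
G(7) = mex{0,0} = 1
G(8) = mex{1,1} = 0
G(9) = mex{0,0} = 1
G(10) = mex{1,1} = 0
G(11) = mex{0,0} = 1
G(12) = mex{1,1} = 0
G(13) = mex{0,0} = 1
G(14) = mex{1,1} = 0
G(15) = mex{0,0} = 1
G(16) = mex{1,1} = 0
G(17) = mex{0,0} = 1
G(18) = mex{1,1} = 0
G(19) = mex{0,0} = 1
G(20) = mex{1,1} = 0
G(21) = mex{0,0} = 1
G(22) = mex{1,1} = 0
G(23) = mex{0,0} = 1
G(24) = mex{1,1} = 0
G(25) = mex{0,0} = 1
G(26) = mex{1,1} = 0
G(27) = mex{0,0} = 1
G(28) = mex{1,1} = 0
G(29) = mex{0,0} = 1
G(30) = mex{1,1} = 0
P-positions are exactly the n with G(n) = 0.

0, 2, 4, 6, 8, 10, 12, 14, 16, 18, 20, 22, 24, 26, 28, 30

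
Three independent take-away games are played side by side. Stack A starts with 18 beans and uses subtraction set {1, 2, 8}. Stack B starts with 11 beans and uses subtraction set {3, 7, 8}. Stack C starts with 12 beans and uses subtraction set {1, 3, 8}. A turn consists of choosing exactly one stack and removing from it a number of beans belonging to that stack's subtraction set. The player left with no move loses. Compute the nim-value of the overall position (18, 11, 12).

1

Stack A, S = {1, 2, 8}:
G(0) = 0
G(1) = mex{0} = 1
G(2) = mex{1,0} = 2
G(3) = mex{2,1} = 0
G(4) = mex{0,2} = 1
G(5) = mex{1,0} = 2
G(6) = mex{2,1} = 0
G(7) = mex{0,2} = 1
G(8) = mex{1,0,0} = 2
G(9) = mex{2,1,1} = 0
G(10) = mex{0,2,2} = 1
G(11) = mex{1,0,0} = 2
G(12) = mex{2,1,1} = 0
G(13) = mex{0,2,2} = 1
G(14) = mex{1,0,0} = 2
G(15) = mex{2,1,1} = 0
G(16) = mex{0,2,2} = 1
G(17) = mex{1,0,0} = 2
G(18) = mex{2,1,1} = 0
G_A(18) = 0.
Stack B, S = {3, 7, 8}:
n :  0  1  2  3  4  5  6  7  8  9 10 11
G :  0  0  0  1  1  1  0  2  2  1  3  0
G_B(11) = 0.
Stack C, S = {1, 3, 8}:
G(0) = 0
G(1) = mex{0} = 1
G(2) = mex{1} = 0
G(3) = mex{0,0} = 1
G(4) = mex{1,1} = 0
G(5) = mex{0,0} = 1
G(6) = mex{1,1} = 0
G(7) = mex{0,0} = 1
G(8) = mex{1,1,0} = 2
G(9) = mex{2,0,1} = 3
G(10) = mex{3,1,0} = 2
G(11) = mex{2,2,1} = 0
G(12) = mex{0,3,0} = 1
G_C(12) = 1.
Combined Grundy value = 0 ⊕ 0 ⊕ 1 = 1.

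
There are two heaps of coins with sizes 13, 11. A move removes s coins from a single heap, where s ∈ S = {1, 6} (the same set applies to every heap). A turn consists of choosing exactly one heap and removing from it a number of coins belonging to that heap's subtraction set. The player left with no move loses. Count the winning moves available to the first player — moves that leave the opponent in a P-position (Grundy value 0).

1

All heaps use S = {1, 6}:
n :  0  1  2  3  4  5  6  7  8  9 10 11 12 13
G :  0  1  0  1  0  1  2  0  1  0  1  0  1  2
Heap A: G(13) = 2.
Heap B: G(11) = 0.
Combined Grundy value = 2 ⊕ 0 = 2.
A winning move leaves total XOR = 0, i.e. changes one component's Grundy value g to g ⊕ X where X is the current total.
Heap A: need g' = 2⊕2 = 0. Options: 13−1→G=1, 13−6→G=0. Hits: 1.
Heap B: need g' = 0⊕2 = 2. Options: 11−1→G=1, 11−6→G=1. Hits: 0.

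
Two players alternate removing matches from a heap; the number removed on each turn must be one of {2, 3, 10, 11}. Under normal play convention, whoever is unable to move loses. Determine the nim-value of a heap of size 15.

G(0) = 0
G(1) = mex{} = 0
G(2) = mex{0} = 1
G(3) = mex{0,0} = 1
G(4) = mex{1,0} = 2
G(5) = mex{1,1} = 0
G(6) = mex{2,1} = 0
G(7) = mex{0,2} = 1
G(8) = mex{0,0} = 1
G(9) = mex{1,0} = 2
G(10) = mex{1,1,0} = 2
G(11) = mex{2,1,0,0} = 3
G(12) = mex{2,2,1,0} = 3
G(13) = mex{3,2,1,1} = 0
G(14) = mex{3,3,2,1} = 0
G(15) = mex{0,3,0,2} = 1

1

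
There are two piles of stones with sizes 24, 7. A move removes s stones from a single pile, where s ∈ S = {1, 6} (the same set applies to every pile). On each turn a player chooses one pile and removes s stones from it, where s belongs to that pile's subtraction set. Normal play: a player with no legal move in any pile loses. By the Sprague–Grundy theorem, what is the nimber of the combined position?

1

All piles use S = {1, 6}:
G(0) = 0
G(1) = mex{0} = 1
G(2) = mex{1} = 0
G(3) = mex{0} = 1
G(4) = mex{1} = 0
G(5) = mex{0} = 1
G(6) = mex{1,0} = 2
G(7) = mex{2,1} = 0
G(8) = mex{0,0} = 1
G(9) = mex{1,1} = 0
G(10) = mex{0,0} = 1
G(11) = mex{1,1} = 0
G(12) = mex{0,2} = 1
G(13) = mex{1,0} = 2
G(14) = mex{2,1} = 0
G(15) = mex{0,0} = 1
G(16) = mex{1,1} = 0
G(17) = mex{0,0} = 1
G(18) = mex{1,1} = 0
G(19) = mex{0,2} = 1
G(20) = mex{1,0} = 2
G(21) = mex{2,1} = 0
G(22) = mex{0,0} = 1
G(23) = mex{1,1} = 0
G(24) = mex{0,0} = 1
Pile A: G(24) = 1.
Pile B: G(7) = 0.
Combined Grundy value = 1 ⊕ 0 = 1.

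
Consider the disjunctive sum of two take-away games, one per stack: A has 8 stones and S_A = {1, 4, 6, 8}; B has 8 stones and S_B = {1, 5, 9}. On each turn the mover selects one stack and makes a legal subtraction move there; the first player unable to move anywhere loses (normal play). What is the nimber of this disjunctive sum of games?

Stack A, S = {1, 4, 6, 8}:
n : 0 1 2 3 4 5 6 7 8
G : 0 1 0 1 2 0 1 0 1
G_A(8) = 1.
Stack B, S = {1, 5, 9}:
G(0) = 0
G(1) = mex{0} = 1
G(2) = mex{1} = 0
G(3) = mex{0} = 1
G(4) = mex{1} = 0
G(5) = mex{0,0} = 1
G(6) = mex{1,1} = 0
G(7) = mex{0,0} = 1
G(8) = mex{1,1} = 0
G_B(8) = 0.
Combined Grundy value = 1 ⊕ 0 = 1.

1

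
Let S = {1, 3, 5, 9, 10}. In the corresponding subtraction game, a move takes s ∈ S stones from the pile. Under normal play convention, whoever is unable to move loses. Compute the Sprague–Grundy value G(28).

1

n :  0  1  2  3  4  5  6  7  8  9 10 11 12 13 14 15 16 17 18 19 20 21 22 23 24 25 26 27 28
G :  0  1  0  1  0  1  0  1  0  1  2  3  2  3  2  3  2  3  2  0  1  0  1  0  1  0  1  0  1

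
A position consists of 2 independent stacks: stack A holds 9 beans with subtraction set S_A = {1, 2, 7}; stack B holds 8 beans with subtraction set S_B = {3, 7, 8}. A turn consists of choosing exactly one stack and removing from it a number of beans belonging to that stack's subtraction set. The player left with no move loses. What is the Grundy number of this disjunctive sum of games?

Stack A, S = {1, 2, 7}:
G(0) = 0
G(1) = mex{0} = 1
G(2) = mex{1,0} = 2
G(3) = mex{2,1} = 0
G(4) = mex{0,2} = 1
G(5) = mex{1,0} = 2
G(6) = mex{2,1} = 0
G(7) = mex{0,2,0} = 1
G(8) = mex{1,0,1} = 2
G(9) = mex{2,1,2} = 0
G_A(9) = 0.
Stack B, S = {3, 7, 8}:
G(0) = 0
G(1) = mex{} = 0
G(2) = mex{} = 0
G(3) = mex{0} = 1
G(4) = mex{0} = 1
G(5) = mex{0} = 1
G(6) = mex{1} = 0
G(7) = mex{1,0} = 2
G(8) = mex{1,0,0} = 2
G_B(8) = 2.
Combined Grundy value = 0 ⊕ 2 = 2.

2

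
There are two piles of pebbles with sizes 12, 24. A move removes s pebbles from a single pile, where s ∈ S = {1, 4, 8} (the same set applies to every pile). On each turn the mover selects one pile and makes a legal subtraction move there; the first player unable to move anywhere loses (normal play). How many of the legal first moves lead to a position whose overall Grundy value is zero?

0

All piles use S = {1, 4, 8}:
G(0) = 0
G(1) = mex{0} = 1
G(2) = mex{1} = 0
G(3) = mex{0} = 1
G(4) = mex{1,0} = 2
G(5) = mex{2,1} = 0
G(6) = mex{0,0} = 1
G(7) = mex{1,1} = 0
G(8) = mex{0,2,0} = 1
G(9) = mex{1,0,1} = 2
G(10) = mex{2,1,0} = 3
G(11) = mex{3,0,1} = 2
G(12) = mex{2,1,2} = 0
G(13) = mex{0,2,0} = 1
G(14) = mex{1,3,1} = 0
G(15) = mex{0,2,0} = 1
G(16) = mex{1,0,1} = 2
G(17) = mex{2,1,2} = 0
G(18) = mex{0,0,3} = 1
G(19) = mex{1,1,2} = 0
G(20) = mex{0,2,0} = 1
G(21) = mex{1,0,1} = 2
G(22) = mex{2,1,0} = 3
G(23) = mex{3,0,1} = 2
G(24) = mex{2,1,2} = 0
Pile A: G(12) = 0.
Pile B: G(24) = 0.
Combined Grundy value = 0 ⊕ 0 = 0.
A winning move leaves total XOR = 0, i.e. changes one component's Grundy value g to g ⊕ X where X is the current total.
Pile A: target g' = 0⊕0 = 0, but every legal move changes the Grundy value (mex property), so 0 moves.
Pile B: target g' = 0⊕0 = 0, but every legal move changes the Grundy value (mex property), so 0 moves.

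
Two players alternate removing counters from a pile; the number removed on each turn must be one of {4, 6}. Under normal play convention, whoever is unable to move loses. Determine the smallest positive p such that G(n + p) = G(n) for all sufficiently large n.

n :  0  1  2  3  4  5  6  7  8  9 10 11 12 13 14 15 16 17 18 19 20 21
G :  0  0  0  0  1  1  1  1  2  2  0  0  0  0  1  1  1  1  2  2  0  0
G(n+10) = G(n) holds for n = 0,…,5 (a full window of length max(S) = 6), so the sequence is purely periodic with period 10.

10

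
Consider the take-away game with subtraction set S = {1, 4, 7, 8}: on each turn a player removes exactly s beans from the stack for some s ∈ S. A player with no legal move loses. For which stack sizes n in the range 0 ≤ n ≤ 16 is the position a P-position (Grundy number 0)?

G(0) = 0
G(1) = mex{0} = 1
G(2) = mex{1} = 0
G(3) = mex{0} = 1
G(4) = mex{1,0} = 2
G(5) = mex{2,1} = 0
G(6) = mex{0,0} = 1
G(7) = mex{1,1,0} = 2
G(8) = mex{2,2,1,0} = 3
G(9) = mex{3,0,0,1} = 2
G(10) = mex{2,1,1,0} = 3
G(11) = mex{3,2,2,1} = 0
G(12) = mex{0,3,0,2} = 1
G(13) = mex{1,2,1,0} = 3
G(14) = mex{3,3,2,1} = 0
G(15) = mex{0,0,3,2} = 1
G(16) = mex{1,1,2,3} = 0
P-positions are exactly the n with G(n) = 0.

0, 2, 5, 11, 14, 16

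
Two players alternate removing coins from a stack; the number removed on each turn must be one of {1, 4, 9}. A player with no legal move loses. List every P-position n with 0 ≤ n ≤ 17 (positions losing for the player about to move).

n :  0  1  2  3  4  5  6  7  8  9 10 11 12 13 14 15 16 17
G :  0  1  0  1  2  0  1  0  1  2  0  1  0  1  2  0  1  0
P-positions are exactly the n with G(n) = 0.

0, 2, 5, 7, 10, 12, 15, 17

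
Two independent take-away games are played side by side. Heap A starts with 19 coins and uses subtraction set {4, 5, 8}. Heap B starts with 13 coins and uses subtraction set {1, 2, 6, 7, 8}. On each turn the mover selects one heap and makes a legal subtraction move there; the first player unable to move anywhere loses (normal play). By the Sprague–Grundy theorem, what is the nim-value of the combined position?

Heap A, S = {4, 5, 8}:
n :  0  1  2  3  4  5  6  7  8  9 10 11 12 13 14 15 16 17 18 19
G :  0  0  0  0  1  1  1  1  2  2  2  2  0  0  0  0  1  1  1  1
G_A(19) = 1.
Heap B, S = {1, 2, 6, 7, 8}:
G(0) = 0
G(1) = mex{0} = 1
G(2) = mex{1,0} = 2
G(3) = mex{2,1} = 0
G(4) = mex{0,2} = 1
G(5) = mex{1,0} = 2
G(6) = mex{2,1,0} = 3
G(7) = mex{3,2,1,0} = 4
G(8) = mex{4,3,2,1,0} = 5
G(9) = mex{5,4,0,2,1} = 3
G(10) = mex{3,5,1,0,2} = 4
G(11) = mex{4,3,2,1,0} = 5
G(12) = mex{5,4,3,2,1} = 0
G(13) = mex{0,5,4,3,2} = 1
G_B(13) = 1.
Combined Grundy value = 1 ⊕ 1 = 0.

0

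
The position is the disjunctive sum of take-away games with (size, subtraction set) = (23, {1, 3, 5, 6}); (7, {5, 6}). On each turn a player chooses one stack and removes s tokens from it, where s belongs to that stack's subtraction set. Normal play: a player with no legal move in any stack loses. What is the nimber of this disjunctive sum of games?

Stack A, S = {1, 3, 5, 6}:
G(0) = 0
G(1) = mex{0} = 1
G(2) = mex{1} = 0
G(3) = mex{0,0} = 1
G(4) = mex{1,1} = 0
G(5) = mex{0,0,0} = 1
G(6) = mex{1,1,1,0} = 2
G(7) = mex{2,0,0,1} = 3
G(8) = mex{3,1,1,0} = 2
G(9) = mex{2,2,0,1} = 3
G(10) = mex{3,3,1,0} = 2
G(11) = mex{2,2,2,1} = 0
G(12) = mex{0,3,3,2} = 1
G(13) = mex{1,2,2,3} = 0
G(14) = mex{0,0,3,2} = 1
G(15) = mex{1,1,2,3} = 0
G(16) = mex{0,0,0,2} = 1
G(17) = mex{1,1,1,0} = 2
G(18) = mex{2,0,0,1} = 3
G(19) = mex{3,1,1,0} = 2
G(20) = mex{2,2,0,1} = 3
G(21) = mex{3,3,1,0} = 2
G(22) = mex{2,2,2,1} = 0
G(23) = mex{0,3,3,2} = 1
G_A(23) = 1.
Stack B, S = {5, 6}:
G(0) = 0
G(1) = mex{} = 0
G(2) = mex{} = 0
G(3) = mex{} = 0
G(4) = mex{} = 0
G(5) = mex{0} = 1
G(6) = mex{0,0} = 1
G(7) = mex{0,0} = 1
G_B(7) = 1.
Combined Grundy value = 1 ⊕ 1 = 0.

0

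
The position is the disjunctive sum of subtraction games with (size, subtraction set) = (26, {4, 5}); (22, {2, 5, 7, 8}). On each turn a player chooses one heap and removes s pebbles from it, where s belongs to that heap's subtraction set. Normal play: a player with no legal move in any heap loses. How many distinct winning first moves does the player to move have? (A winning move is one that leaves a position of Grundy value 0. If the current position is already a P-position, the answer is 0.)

Heap A, S = {4, 5}:
G(0) = 0
G(1) = mex{} = 0
G(2) = mex{} = 0
G(3) = mex{} = 0
G(4) = mex{0} = 1
G(5) = mex{0,0} = 1
G(6) = mex{0,0} = 1
G(7) = mex{0,0} = 1
G(8) = mex{1,0} = 2
G(9) = mex{1,1} = 0
G(10) = mex{1,1} = 0
G(11) = mex{1,1} = 0
G(12) = mex{2,1} = 0
G(13) = mex{0,2} = 1
G(14) = mex{0,0} = 1
G(15) = mex{0,0} = 1
G(16) = mex{0,0} = 1
G(17) = mex{1,0} = 2
G(18) = mex{1,1} = 0
G(19) = mex{1,1} = 0
G(20) = mex{1,1} = 0
G(21) = mex{2,1} = 0
G(22) = mex{0,2} = 1
G(23) = mex{0,0} = 1
G(24) = mex{0,0} = 1
G(25) = mex{0,0} = 1
G(26) = mex{1,0} = 2
G_A(26) = 2.
Heap B, S = {2, 5, 7, 8}:
G(0) = 0
G(1) = mex{} = 0
G(2) = mex{0} = 1
G(3) = mex{0} = 1
G(4) = mex{1} = 0
G(5) = mex{1,0} = 2
G(6) = mex{0,0} = 1
G(7) = mex{2,1,0} = 3
G(8) = mex{1,1,0,0} = 2
G(9) = mex{3,0,1,0} = 2
G(10) = mex{2,2,1,1} = 0
G(11) = mex{2,1,0,1} = 3
G(12) = mex{0,3,2,0} = 1
G(13) = mex{3,2,1,2} = 0
G(14) = mex{1,2,3,1} = 0
G(15) = mex{0,0,2,3} = 1
G(16) = mex{0,3,2,2} = 1
G(17) = mex{1,1,0,2} = 3
G(18) = mex{1,0,3,0} = 2
G(19) = mex{3,0,1,3} = 2
G(20) = mex{2,1,0,1} = 3
G(21) = mex{2,1,0,0} = 3
G(22) = mex{3,3,1,0} = 2
G_B(22) = 2.
Combined Grundy value = 2 ⊕ 2 = 0.
A winning move leaves total XOR = 0, i.e. changes one component's Grundy value g to g ⊕ X where X is the current total.
Heap A: target g' = 2⊕0 = 2, but every legal move changes the Grundy value (mex property), so 0 moves.
Heap B: target g' = 2⊕0 = 2, but every legal move changes the Grundy value (mex property), so 0 moves.

0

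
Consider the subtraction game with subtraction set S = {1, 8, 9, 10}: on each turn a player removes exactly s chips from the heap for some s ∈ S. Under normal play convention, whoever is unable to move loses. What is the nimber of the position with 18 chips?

1

n :  0  1  2  3  4  5  6  7  8  9 10 11 12 13 14 15 16 17 18
G :  0  1  0  1  0  1  0  1  2  3  2  3  2  3  2  3  4  0  1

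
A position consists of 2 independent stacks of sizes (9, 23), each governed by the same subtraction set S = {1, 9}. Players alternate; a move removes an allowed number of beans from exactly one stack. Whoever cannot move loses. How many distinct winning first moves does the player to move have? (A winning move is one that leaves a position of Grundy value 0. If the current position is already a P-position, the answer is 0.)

0

All stacks use S = {1, 9}:
n :  0  1  2  3  4  5  6  7  8  9 10 11 12 13 14 15 16 17 18 19 20 21 22 23
G :  0  1  0  1  0  1  0  1  0  1  0  1  0  1  0  1  0  1  0  1  0  1  0  1
Stack A: G(9) = 1.
Stack B: G(23) = 1.
Combined Grundy value = 1 ⊕ 1 = 0.
A winning move leaves total XOR = 0, i.e. changes one component's Grundy value g to g ⊕ X where X is the current total.
Stack A: target g' = 1⊕0 = 1, but every legal move changes the Grundy value (mex property), so 0 moves.
Stack B: target g' = 1⊕0 = 1, but every legal move changes the Grundy value (mex property), so 0 moves.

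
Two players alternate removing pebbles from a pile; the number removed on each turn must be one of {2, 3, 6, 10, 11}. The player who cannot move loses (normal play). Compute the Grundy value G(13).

G(0) = 0
G(1) = mex{} = 0
G(2) = mex{0} = 1
G(3) = mex{0,0} = 1
G(4) = mex{1,0} = 2
G(5) = mex{1,1} = 0
G(6) = mex{2,1,0} = 3
G(7) = mex{0,2,0} = 1
G(8) = mex{3,0,1} = 2
G(9) = mex{1,3,1} = 0
G(10) = mex{2,1,2,0} = 3
G(11) = mex{0,2,0,0,0} = 1
G(12) = mex{3,0,3,1,0} = 2
G(13) = mex{1,3,1,1,1} = 0

0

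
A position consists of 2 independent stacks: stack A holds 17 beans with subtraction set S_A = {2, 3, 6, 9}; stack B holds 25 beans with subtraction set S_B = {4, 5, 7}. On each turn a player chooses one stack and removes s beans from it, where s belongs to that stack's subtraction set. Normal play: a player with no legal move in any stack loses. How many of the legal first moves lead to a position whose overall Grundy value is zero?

Stack A, S = {2, 3, 6, 9}:
G(0) = 0
G(1) = mex{} = 0
G(2) = mex{0} = 1
G(3) = mex{0,0} = 1
G(4) = mex{1,0} = 2
G(5) = mex{1,1} = 0
G(6) = mex{2,1,0} = 3
G(7) = mex{0,2,0} = 1
G(8) = mex{3,0,1} = 2
G(9) = mex{1,3,1,0} = 2
G(10) = mex{2,1,2,0} = 3
G(11) = mex{2,2,0,1} = 3
G(12) = mex{3,2,3,1} = 0
G(13) = mex{3,3,1,2} = 0
G(14) = mex{0,3,2,0} = 1
G(15) = mex{0,0,2,3} = 1
G(16) = mex{1,0,3,1} = 2
G(17) = mex{1,1,3,2} = 0
G_A(17) = 0.
Stack B, S = {4, 5, 7}:
n :  0  1  2  3  4  5  6  7  8  9 10 11 12 13 14 15 16 17 18 19 20 21 22 23 24 25
G :  0  0  0  0  1  1  1  1  2  2  2  0  0  0  0  1  1  1  1  2  2  2  0  0  0  0
G_B(25) = 0.
Combined Grundy value = 0 ⊕ 0 = 0.
A winning move leaves total XOR = 0, i.e. changes one component's Grundy value g to g ⊕ X where X is the current total.
Stack A: target g' = 0⊕0 = 0, but every legal move changes the Grundy value (mex property), so 0 moves.
Stack B: target g' = 0⊕0 = 0, but every legal move changes the Grundy value (mex property), so 0 moves.

0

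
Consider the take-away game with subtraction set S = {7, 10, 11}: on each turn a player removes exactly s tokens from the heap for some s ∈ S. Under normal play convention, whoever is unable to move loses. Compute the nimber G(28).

n :  0  1  2  3  4  5  6  7  8  9 10 11 12 13 14 15 16 17 18 19 20 21 22 23 24 25 26 27 28
G :  0  0  0  0  0  0  0  1  1  1  1  1  1  1  2  2  2  2  0  0  0  0  0  0  0  1  1  1  1

1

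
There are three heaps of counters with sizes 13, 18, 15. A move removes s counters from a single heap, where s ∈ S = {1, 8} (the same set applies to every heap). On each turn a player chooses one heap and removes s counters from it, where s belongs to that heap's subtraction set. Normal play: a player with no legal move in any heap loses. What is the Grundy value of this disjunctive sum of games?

All heaps use S = {1, 8}:
n :  0  1  2  3  4  5  6  7  8  9 10 11 12 13 14 15 16 17 18
G :  0  1  0  1  0  1  0  1  2  0  1  0  1  0  1  0  1  2  0
Heap A: G(13) = 0.
Heap B: G(18) = 0.
Heap C: G(15) = 0.
Combined Grundy value = 0 ⊕ 0 ⊕ 0 = 0.

0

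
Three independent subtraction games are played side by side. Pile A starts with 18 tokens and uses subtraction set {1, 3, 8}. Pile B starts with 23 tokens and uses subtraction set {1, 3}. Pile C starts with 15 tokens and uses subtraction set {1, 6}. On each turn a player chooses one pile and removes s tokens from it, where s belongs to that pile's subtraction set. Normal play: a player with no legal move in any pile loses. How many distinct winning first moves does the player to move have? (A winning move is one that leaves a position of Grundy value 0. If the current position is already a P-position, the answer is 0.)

Pile A, S = {1, 3, 8}:
n :  0  1  2  3  4  5  6  7  8  9 10 11 12 13 14 15 16 17 18
G :  0  1  0  1  0  1  0  1  2  3  2  0  1  0  1  0  1  0  1
G_A(18) = 1.
Pile B, S = {1, 3}:
G(0) = 0
G(1) = mex{0} = 1
G(2) = mex{1} = 0
G(3) = mex{0,0} = 1
G(4) = mex{1,1} = 0
G(5) = mex{0,0} = 1
G(6) = mex{1,1} = 0
G(7) = mex{0,0} = 1
G(8) = mex{1,1} = 0
G(9) = mex{0,0} = 1
G(10) = mex{1,1} = 0
G(11) = mex{0,0} = 1
G(12) = mex{1,1} = 0
G(13) = mex{0,0} = 1
G(14) = mex{1,1} = 0
G(15) = mex{0,0} = 1
G(16) = mex{1,1} = 0
G(17) = mex{0,0} = 1
G(18) = mex{1,1} = 0
G(19) = mex{0,0} = 1
G(20) = mex{1,1} = 0
G(21) = mex{0,0} = 1
G(22) = mex{1,1} = 0
G(23) = mex{0,0} = 1
G_B(23) = 1.
Pile C, S = {1, 6}:
G(0) = 0
G(1) = mex{0} = 1
G(2) = mex{1} = 0
G(3) = mex{0} = 1
G(4) = mex{1} = 0
G(5) = mex{0} = 1
G(6) = mex{1,0} = 2
G(7) = mex{2,1} = 0
G(8) = mex{0,0} = 1
G(9) = mex{1,1} = 0
G(10) = mex{0,0} = 1
G(11) = mex{1,1} = 0
G(12) = mex{0,2} = 1
G(13) = mex{1,0} = 2
G(14) = mex{2,1} = 0
G(15) = mex{0,0} = 1
G_C(15) = 1.
Combined Grundy value = 1 ⊕ 1 ⊕ 1 = 1.
A winning move leaves total XOR = 0, i.e. changes one component's Grundy value g to g ⊕ X where X is the current total.
Pile A: need g' = 1⊕1 = 0. Options: 18−1→G=0, 18−3→G=0, 18−8→G=2. Hits: 2.
Pile B: need g' = 1⊕1 = 0. Options: 23−1→G=0, 23−3→G=0. Hits: 2.
Pile C: need g' = 1⊕1 = 0. Options: 15−1→G=0, 15−6→G=0. Hits: 2.

6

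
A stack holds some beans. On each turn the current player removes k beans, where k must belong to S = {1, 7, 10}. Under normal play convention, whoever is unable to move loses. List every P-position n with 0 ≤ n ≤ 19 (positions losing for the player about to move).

n :  0  1  2  3  4  5  6  7  8  9 10 11 12 13 14 15 16 17 18 19
G :  0  1  0  1  0  1  0  1  0  1  2  3  2  3  2  3  2  0  1  0
P-positions are exactly the n with G(n) = 0.

0, 2, 4, 6, 8, 17, 19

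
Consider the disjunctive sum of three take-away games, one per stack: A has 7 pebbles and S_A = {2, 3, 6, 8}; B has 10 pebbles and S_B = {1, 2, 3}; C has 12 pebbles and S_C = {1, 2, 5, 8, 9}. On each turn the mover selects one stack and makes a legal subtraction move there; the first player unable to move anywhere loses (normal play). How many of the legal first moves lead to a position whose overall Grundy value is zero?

Stack A, S = {2, 3, 6, 8}:
G(0) = 0
G(1) = mex{} = 0
G(2) = mex{0} = 1
G(3) = mex{0,0} = 1
G(4) = mex{1,0} = 2
G(5) = mex{1,1} = 0
G(6) = mex{2,1,0} = 3
G(7) = mex{0,2,0} = 1
G_A(7) = 1.
Stack B, S = {1, 2, 3}:
G(0) = 0
G(1) = mex{0} = 1
G(2) = mex{1,0} = 2
G(3) = mex{2,1,0} = 3
G(4) = mex{3,2,1} = 0
G(5) = mex{0,3,2} = 1
G(6) = mex{1,0,3} = 2
G(7) = mex{2,1,0} = 3
G(8) = mex{3,2,1} = 0
G(9) = mex{0,3,2} = 1
G(10) = mex{1,0,3} = 2
G_B(10) = 2.
Stack C, S = {1, 2, 5, 8, 9}:
n :  0  1  2  3  4  5  6  7  8  9 10 11 12
G :  0  1  2  0  1  2  0  1  2  3  0  1  2
G_C(12) = 2.
Combined Grundy value = 1 ⊕ 2 ⊕ 2 = 1.
A winning move leaves total XOR = 0, i.e. changes one component's Grundy value g to g ⊕ X where X is the current total.
Stack A: need g' = 1⊕1 = 0. Options: 7−2→G=0, 7−3→G=2, 7−6→G=0. Hits: 2.
Stack B: need g' = 2⊕1 = 3. Options: 10−1→G=1, 10−2→G=0, 10−3→G=3. Hits: 1.
Stack C: need g' = 2⊕1 = 3. Options: 12−1→G=1, 12−2→G=0, 12−5→G=1, 12−8→G=1, 12−9→G=0. Hits: 0.

3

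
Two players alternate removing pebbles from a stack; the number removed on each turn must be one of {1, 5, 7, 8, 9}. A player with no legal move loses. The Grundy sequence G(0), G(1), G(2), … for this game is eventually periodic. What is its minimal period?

G(0) = 0
G(1) = mex{0} = 1
G(2) = mex{1} = 0
G(3) = mex{0} = 1
G(4) = mex{1} = 0
G(5) = mex{0,0} = 1
G(6) = mex{1,1} = 0
G(7) = mex{0,0,0} = 1
G(8) = mex{1,1,1,0} = 2
G(9) = mex{2,0,0,1,0} = 3
G(10) = mex{3,1,1,0,1} = 2
G(11) = mex{2,0,0,1,0} = 3
G(12) = mex{3,1,1,0,1} = 2
G(13) = mex{2,2,0,1,0} = 3
G(14) = mex{3,3,1,0,1} = 2
G(15) = mex{2,2,2,1,0} = 3
G(16) = mex{3,3,3,2,1} = 0
G(17) = mex{0,2,2,3,2} = 1
G(18) = mex{1,3,3,2,3} = 0
G(19) = mex{0,2,2,3,2} = 1
G(20) = mex{1,3,3,2,3} = 0
G(21) = mex{0,0,2,3,2} = 1
G(22) = mex{1,1,3,2,3} = 0
G(23) = mex{0,0,0,3,2} = 1
G(24) = mex{1,1,1,0,3} = 2
G(25) = mex{2,0,0,1,0} = 3
G(26) = mex{3,1,1,0,1} = 2
G(27) = mex{2,0,0,1,0} = 3
G(28) = mex{3,1,1,0,1} = 2
G(29) = mex{2,2,0,1,0} = 3
G(30) = mex{3,3,1,0,1} = 2
G(31) = mex{2,2,2,1,0} = 3
G(32) = mex{3,3,3,2,1} = 0
G(33) = mex{0,2,2,3,2} = 1
G(n+16) = G(n) holds for n = 0,…,8 (a full window of length max(S) = 9), so the sequence is purely periodic with period 16.

16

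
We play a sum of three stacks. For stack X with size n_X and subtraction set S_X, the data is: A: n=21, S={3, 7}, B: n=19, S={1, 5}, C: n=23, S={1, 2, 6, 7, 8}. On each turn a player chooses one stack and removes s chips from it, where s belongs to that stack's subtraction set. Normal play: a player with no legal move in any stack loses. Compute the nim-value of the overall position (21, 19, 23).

Stack A, S = {3, 7}:
n :  0  1  2  3  4  5  6  7  8  9 10 11 12 13 14 15 16 17 18 19 20 21
G :  0  0  0  1  1  1  0  2  2  1  0  0  0  1  1  1  0  2  2  1  0  0
G_A(21) = 0.
Stack B, S = {1, 5}:
G(0) = 0
G(1) = mex{0} = 1
G(2) = mex{1} = 0
G(3) = mex{0} = 1
G(4) = mex{1} = 0
G(5) = mex{0,0} = 1
G(6) = mex{1,1} = 0
G(7) = mex{0,0} = 1
G(8) = mex{1,1} = 0
G(9) = mex{0,0} = 1
G(10) = mex{1,1} = 0
G(11) = mex{0,0} = 1
G(12) = mex{1,1} = 0
G(13) = mex{0,0} = 1
G(14) = mex{1,1} = 0
G(15) = mex{0,0} = 1
G(16) = mex{1,1} = 0
G(17) = mex{0,0} = 1
G(18) = mex{1,1} = 0
G(19) = mex{0,0} = 1
G_B(19) = 1.
Stack C, S = {1, 2, 6, 7, 8}:
n :  0  1  2  3  4  5  6  7  8  9 10 11 12 13 14 15 16 17 18 19 20 21 22 23
G :  0  1  2  0  1  2  3  4  5  3  4  5  0  1  2  0  1  2  3  4  5  3  4  5
G_C(23) = 5.
Combined Grundy value = 0 ⊕ 1 ⊕ 5 = 4.

4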